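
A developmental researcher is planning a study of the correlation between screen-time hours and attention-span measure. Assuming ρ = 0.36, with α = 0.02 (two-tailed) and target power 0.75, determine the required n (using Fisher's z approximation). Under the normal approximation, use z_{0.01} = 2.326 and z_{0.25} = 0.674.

Fisher's z: C = ½·ln((1+r)/(1−r)) = ½·ln(2.1250) = 0.3769.
n = ((z_{α/2} + z_β)/C)² + 3.
(2.326 + 0.674) / 0.3769 = 3.000 / 0.3769 = 7.960.
n = 7.960² + 3 = 63.36 + 3 = 66.4.
Round up.

n = 67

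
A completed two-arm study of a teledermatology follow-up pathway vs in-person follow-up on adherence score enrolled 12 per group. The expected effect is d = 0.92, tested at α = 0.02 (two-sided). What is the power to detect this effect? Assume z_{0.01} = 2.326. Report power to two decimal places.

For two equal groups, power = Φ(d·√(n/2) − z_{α/2}).
d·√(n/2) = 0.92 × √(12/2) = 0.92 × 2.449 = 2.254.
z_β = 2.254 − 2.326 = -0.072.
Power = Φ(-0.072) = 0.471.

power ≈ 0.47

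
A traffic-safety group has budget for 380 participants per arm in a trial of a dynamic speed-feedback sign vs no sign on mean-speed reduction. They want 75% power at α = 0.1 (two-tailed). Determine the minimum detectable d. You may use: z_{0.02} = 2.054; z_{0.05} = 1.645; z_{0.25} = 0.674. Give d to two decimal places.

d_min ≈ 0.17

For two independent groups of n = 380 each: d_min = (z_{α/2} + z_β)·√(2/n).
z-sum = 1.645 + 0.674 = 2.319.
d_min = 2.319 × √(2/380) = 2.319 × 0.0725 = 0.168.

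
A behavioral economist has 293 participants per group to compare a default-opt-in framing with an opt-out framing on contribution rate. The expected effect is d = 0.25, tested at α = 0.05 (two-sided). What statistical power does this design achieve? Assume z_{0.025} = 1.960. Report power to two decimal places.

For two equal groups, power = Φ(d·√(n/2) − z_{α/2}).
d·√(n/2) = 0.25 × √(293/2) = 0.25 × 12.104 = 3.026.
z_β = 3.026 − 1.960 = 1.066.
Power = Φ(1.066) = 0.857.

power ≈ 0.86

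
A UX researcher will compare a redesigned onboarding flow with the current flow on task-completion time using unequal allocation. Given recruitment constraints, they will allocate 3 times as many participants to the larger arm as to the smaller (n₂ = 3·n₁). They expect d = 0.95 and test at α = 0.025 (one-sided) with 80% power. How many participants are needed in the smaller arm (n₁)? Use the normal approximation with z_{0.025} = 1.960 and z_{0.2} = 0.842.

With allocation ratio k = n₂/n₁ = 3, Var(x̄₁−x̄₂) = σ²(1/n₁ + 1/(k·n₁)) = σ²·(k+1)/(k·n₁).
So n₁ = (1 + 1/k)·((z_{α} + z_β)/d)² = 1.333 × (2.802/0.95)².
n₁ = 1.333 × 8.70 = 11.6.
Round up: n₁ = 12, giving n₂ = 3 × 12 = 36.

n₁ = 12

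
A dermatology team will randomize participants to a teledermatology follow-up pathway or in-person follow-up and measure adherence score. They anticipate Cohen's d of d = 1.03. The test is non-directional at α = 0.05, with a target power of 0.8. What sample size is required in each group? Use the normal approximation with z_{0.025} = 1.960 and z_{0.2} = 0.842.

n = 15 per group

For two independent groups with equal n: n = 2·((z_{α/2} + z_β) / d)².
z_{α/2} + z_β = 1.960 + 0.842 = 2.802.
n = 2 × (2.802 / 1.03)² = 2 × 2.720² = 2 × 7.40 = 14.8.
Round up to the next whole participant.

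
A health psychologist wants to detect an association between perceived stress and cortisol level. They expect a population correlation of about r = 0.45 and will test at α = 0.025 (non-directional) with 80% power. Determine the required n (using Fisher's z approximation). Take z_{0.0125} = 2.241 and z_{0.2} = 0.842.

n = 44

Fisher's z: C = ½·ln((1+r)/(1−r)) = ½·ln(2.6364) = 0.4847.
n = ((z_{α/2} + z_β)/C)² + 3.
(2.241 + 0.842) / 0.4847 = 3.083 / 0.4847 = 6.361.
n = 6.361² + 3 = 40.46 + 3 = 43.5.
Round up.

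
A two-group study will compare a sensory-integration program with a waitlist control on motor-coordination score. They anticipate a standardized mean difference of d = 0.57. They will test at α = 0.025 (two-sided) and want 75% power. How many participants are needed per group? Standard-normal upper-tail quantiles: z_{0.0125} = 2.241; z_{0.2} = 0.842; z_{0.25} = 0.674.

n = 53 per group

For two independent groups with equal n: n = 2·((z_{α/2} + z_β) / d)².
z_{α/2} + z_β = 2.241 + 0.674 = 2.915.
n = 2 × (2.915 / 0.57)² = 2 × 5.114² = 2 × 26.15 = 52.3.
Round up to the next whole participant.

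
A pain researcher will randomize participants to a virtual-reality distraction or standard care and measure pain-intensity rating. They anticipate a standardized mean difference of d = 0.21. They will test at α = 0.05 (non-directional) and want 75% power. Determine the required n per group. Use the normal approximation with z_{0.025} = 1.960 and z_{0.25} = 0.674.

n = 315 per group

For two independent groups with equal n: n = 2·((z_{α/2} + z_β) / d)².
z_{α/2} + z_β = 1.960 + 0.674 = 2.634.
n = 2 × (2.634 / 0.21)² = 2 × 12.543² = 2 × 157.32 = 314.6.
Round up to the next whole participant.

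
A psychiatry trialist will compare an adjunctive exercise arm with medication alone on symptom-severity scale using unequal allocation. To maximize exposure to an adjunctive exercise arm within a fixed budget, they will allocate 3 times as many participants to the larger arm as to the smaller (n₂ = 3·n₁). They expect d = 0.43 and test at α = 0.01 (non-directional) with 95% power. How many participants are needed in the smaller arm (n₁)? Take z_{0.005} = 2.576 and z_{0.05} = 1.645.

n₁ = 129

With allocation ratio k = n₂/n₁ = 3, Var(x̄₁−x̄₂) = σ²(1/n₁ + 1/(k·n₁)) = σ²·(k+1)/(k·n₁).
So n₁ = (1 + 1/k)·((z_{α/2} + z_β)/d)² = 1.333 × (4.221/0.43)².
n₁ = 1.333 × 96.36 = 128.5.
Round up: n₁ = 129, giving n₂ = 3 × 129 = 387.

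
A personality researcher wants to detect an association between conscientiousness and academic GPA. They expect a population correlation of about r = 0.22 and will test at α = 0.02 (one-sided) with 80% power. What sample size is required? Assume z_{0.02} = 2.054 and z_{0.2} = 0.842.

Fisher's z: C = ½·ln((1+r)/(1−r)) = ½·ln(1.5641) = 0.2237.
n = ((z_{α} + z_β)/C)² + 3.
(2.054 + 0.842) / 0.2237 = 2.896 / 0.2237 = 12.946.
n = 12.946² + 3 = 167.60 + 3 = 170.6.
Round up.

n = 171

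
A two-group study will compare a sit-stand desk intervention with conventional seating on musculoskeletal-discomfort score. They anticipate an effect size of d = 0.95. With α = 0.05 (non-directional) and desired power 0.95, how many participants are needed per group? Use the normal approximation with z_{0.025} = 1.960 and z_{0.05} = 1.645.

n = 29 per group

For two independent groups with equal n: n = 2·((z_{α/2} + z_β) / d)².
z_{α/2} + z_β = 1.960 + 1.645 = 3.605.
n = 2 × (3.605 / 0.95)² = 2 × 3.795² = 2 × 14.40 = 28.8.
Round up to the next whole participant.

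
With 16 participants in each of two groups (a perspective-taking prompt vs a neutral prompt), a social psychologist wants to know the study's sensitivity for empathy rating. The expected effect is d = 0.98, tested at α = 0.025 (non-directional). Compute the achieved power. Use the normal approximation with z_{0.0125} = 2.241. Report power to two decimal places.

power ≈ 0.70

For two equal groups, power = Φ(d·√(n/2) − z_{α/2}).
d·√(n/2) = 0.98 × √(16/2) = 0.98 × 2.828 = 2.772.
z_β = 2.772 − 2.241 = 0.531.
Power = Φ(0.531) = 0.702.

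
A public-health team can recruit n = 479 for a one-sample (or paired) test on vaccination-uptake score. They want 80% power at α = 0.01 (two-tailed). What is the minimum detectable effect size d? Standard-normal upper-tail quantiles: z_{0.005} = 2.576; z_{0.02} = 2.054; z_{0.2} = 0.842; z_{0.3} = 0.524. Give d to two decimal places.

For a single sample (or paired design) of n = 479: d_min = (z_{α/2} + z_β)/√n.
z-sum = 2.576 + 0.842 = 3.418.
d_min = 3.418 / √479 = 3.418 / 21.886 = 0.156.

d_min ≈ 0.16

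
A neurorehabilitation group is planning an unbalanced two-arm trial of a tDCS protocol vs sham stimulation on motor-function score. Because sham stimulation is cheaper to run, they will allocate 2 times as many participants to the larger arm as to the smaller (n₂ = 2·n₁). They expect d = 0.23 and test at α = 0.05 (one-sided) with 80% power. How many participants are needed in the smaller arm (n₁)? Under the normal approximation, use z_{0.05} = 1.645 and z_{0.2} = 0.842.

With allocation ratio k = n₂/n₁ = 2, Var(x̄₁−x̄₂) = σ²(1/n₁ + 1/(k·n₁)) = σ²·(k+1)/(k·n₁).
So n₁ = (1 + 1/k)·((z_{α} + z_β)/d)² = 1.500 × (2.487/0.23)².
n₁ = 1.500 × 116.92 = 175.4.
Round up: n₁ = 176, giving n₂ = 2 × 176 = 352.

n₁ = 176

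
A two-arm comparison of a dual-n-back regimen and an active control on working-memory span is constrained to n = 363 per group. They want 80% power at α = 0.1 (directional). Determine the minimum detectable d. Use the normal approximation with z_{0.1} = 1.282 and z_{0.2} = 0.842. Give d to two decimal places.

For two independent groups of n = 363 each: d_min = (z_{α} + z_β)·√(2/n).
z-sum = 1.282 + 0.842 = 2.124.
d_min = 2.124 × √(2/363) = 2.124 × 0.0742 = 0.158.

d_min ≈ 0.16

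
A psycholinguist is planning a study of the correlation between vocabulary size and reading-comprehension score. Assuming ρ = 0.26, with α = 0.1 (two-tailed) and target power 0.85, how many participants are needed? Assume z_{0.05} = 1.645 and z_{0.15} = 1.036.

Fisher's z: C = ½·ln((1+r)/(1−r)) = ½·ln(1.7027) = 0.2661.
n = ((z_{α/2} + z_β)/C)² + 3.
(1.645 + 1.036) / 0.2661 = 2.681 / 0.2661 = 10.075.
n = 10.075² + 3 = 101.51 + 3 = 104.5.
Round up.

n = 105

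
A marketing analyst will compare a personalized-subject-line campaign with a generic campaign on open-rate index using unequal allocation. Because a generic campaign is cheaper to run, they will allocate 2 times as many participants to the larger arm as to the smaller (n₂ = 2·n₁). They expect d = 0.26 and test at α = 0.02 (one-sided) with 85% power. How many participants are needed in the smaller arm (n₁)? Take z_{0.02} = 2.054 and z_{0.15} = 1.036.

n₁ = 212

With allocation ratio k = n₂/n₁ = 2, Var(x̄₁−x̄₂) = σ²(1/n₁ + 1/(k·n₁)) = σ²·(k+1)/(k·n₁).
So n₁ = (1 + 1/k)·((z_{α} + z_β)/d)² = 1.500 × (3.090/0.26)².
n₁ = 1.500 × 141.24 = 211.9.
Round up: n₁ = 212, giving n₂ = 2 × 212 = 424.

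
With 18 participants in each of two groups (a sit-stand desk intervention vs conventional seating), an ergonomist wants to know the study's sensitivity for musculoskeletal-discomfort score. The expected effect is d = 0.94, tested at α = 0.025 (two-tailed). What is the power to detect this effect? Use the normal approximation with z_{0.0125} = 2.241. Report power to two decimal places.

For two equal groups, power = Φ(d·√(n/2) − z_{α/2}).
d·√(n/2) = 0.94 × √(18/2) = 0.94 × 3.000 = 2.820.
z_β = 2.820 − 2.241 = 0.579.
Power = Φ(0.579) = 0.719.

power ≈ 0.72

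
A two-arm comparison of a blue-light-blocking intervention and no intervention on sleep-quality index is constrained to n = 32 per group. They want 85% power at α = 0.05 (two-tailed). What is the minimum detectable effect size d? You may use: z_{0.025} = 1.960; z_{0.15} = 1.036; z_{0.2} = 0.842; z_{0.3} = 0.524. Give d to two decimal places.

d_min ≈ 0.75

For two independent groups of n = 32 each: d_min = (z_{α/2} + z_β)·√(2/n).
z-sum = 1.960 + 1.036 = 2.996.
d_min = 2.996 × √(2/32) = 2.996 × 0.2500 = 0.749.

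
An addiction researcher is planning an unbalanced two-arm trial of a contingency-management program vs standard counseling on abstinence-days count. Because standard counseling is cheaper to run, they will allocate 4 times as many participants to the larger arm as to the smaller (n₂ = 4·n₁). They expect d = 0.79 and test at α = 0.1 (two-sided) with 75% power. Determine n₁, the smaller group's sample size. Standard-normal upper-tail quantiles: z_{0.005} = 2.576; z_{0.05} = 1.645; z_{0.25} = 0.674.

With allocation ratio k = n₂/n₁ = 4, Var(x̄₁−x̄₂) = σ²(1/n₁ + 1/(k·n₁)) = σ²·(k+1)/(k·n₁).
So n₁ = (1 + 1/k)·((z_{α/2} + z_β)/d)² = 1.250 × (2.319/0.79)².
n₁ = 1.250 × 8.62 = 10.8.
Round up: n₁ = 11, giving n₂ = 4 × 11 = 44.

n₁ = 11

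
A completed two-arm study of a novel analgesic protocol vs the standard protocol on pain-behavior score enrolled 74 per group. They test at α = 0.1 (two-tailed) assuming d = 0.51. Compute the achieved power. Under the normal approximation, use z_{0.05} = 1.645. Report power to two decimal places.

For two equal groups, power = Φ(d·√(n/2) − z_{α/2}).
d·√(n/2) = 0.51 × √(74/2) = 0.51 × 6.083 = 3.102.
z_β = 3.102 − 1.645 = 1.457.
Power = Φ(1.457) = 0.927.

power ≈ 0.93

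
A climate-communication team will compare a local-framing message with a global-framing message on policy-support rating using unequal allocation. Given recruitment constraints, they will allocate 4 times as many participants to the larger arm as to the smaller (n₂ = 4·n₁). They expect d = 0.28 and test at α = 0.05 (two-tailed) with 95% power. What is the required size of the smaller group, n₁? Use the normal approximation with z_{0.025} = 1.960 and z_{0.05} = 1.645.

n₁ = 208

With allocation ratio k = n₂/n₁ = 4, Var(x̄₁−x̄₂) = σ²(1/n₁ + 1/(k·n₁)) = σ²·(k+1)/(k·n₁).
So n₁ = (1 + 1/k)·((z_{α/2} + z_β)/d)² = 1.250 × (3.605/0.28)².
n₁ = 1.250 × 165.77 = 207.2.
Round up: n₁ = 208, giving n₂ = 4 × 208 = 832.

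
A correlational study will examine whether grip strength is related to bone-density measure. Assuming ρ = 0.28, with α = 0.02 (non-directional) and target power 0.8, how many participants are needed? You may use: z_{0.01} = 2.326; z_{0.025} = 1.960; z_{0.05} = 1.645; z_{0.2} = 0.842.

Fisher's z: C = ½·ln((1+r)/(1−r)) = ½·ln(1.7778) = 0.2877.
n = ((z_{α/2} + z_β)/C)² + 3.
(2.326 + 0.842) / 0.2877 = 3.168 / 0.2877 = 11.011.
n = 11.011² + 3 = 121.25 + 3 = 124.3.
Round up.

n = 125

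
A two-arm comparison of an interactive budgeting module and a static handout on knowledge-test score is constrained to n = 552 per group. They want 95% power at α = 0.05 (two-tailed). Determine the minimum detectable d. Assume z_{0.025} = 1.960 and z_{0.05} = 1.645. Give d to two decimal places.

d_min ≈ 0.22

For two independent groups of n = 552 each: d_min = (z_{α/2} + z_β)·√(2/n).
z-sum = 1.960 + 1.645 = 3.605.
d_min = 3.605 × √(2/552) = 3.605 × 0.0602 = 0.217.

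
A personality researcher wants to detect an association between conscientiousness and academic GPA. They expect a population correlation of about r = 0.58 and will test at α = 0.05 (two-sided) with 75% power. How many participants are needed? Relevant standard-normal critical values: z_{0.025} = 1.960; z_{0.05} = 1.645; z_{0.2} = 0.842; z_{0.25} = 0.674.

Fisher's z: C = ½·ln((1+r)/(1−r)) = ½·ln(3.7619) = 0.6625.
n = ((z_{α/2} + z_β)/C)² + 3.
(1.960 + 0.674) / 0.6625 = 2.634 / 0.6625 = 3.976.
n = 3.976² + 3 = 15.81 + 3 = 18.8.
Round up.

n = 19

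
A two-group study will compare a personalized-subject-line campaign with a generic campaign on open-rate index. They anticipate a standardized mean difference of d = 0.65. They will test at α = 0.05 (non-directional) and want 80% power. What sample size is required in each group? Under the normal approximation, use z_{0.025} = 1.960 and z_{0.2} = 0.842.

For two independent groups with equal n: n = 2·((z_{α/2} + z_β) / d)².
z_{α/2} + z_β = 1.960 + 0.842 = 2.802.
n = 2 × (2.802 / 0.65)² = 2 × 4.311² = 2 × 18.58 = 37.2.
Round up to the next whole participant.

n = 38 per group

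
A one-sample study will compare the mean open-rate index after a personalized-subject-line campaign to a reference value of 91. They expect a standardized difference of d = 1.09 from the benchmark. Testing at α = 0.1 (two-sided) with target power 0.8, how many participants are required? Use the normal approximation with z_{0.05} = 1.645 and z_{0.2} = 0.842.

For a one-sample test: n = ((z_{α/2} + z_β) / d)².
z_{α/2} + z_β = 1.645 + 0.842 = 2.487.
n = (2.487 / 1.09)² = 2.282² = 5.21.
Round up.

n = 6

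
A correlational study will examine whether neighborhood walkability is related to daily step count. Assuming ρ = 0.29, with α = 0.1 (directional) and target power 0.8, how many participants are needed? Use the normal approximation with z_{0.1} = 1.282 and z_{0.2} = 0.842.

Fisher's z: C = ½·ln((1+r)/(1−r)) = ½·ln(1.8169) = 0.2986.
n = ((z_{α} + z_β)/C)² + 3.
(1.282 + 0.842) / 0.2986 = 2.124 / 0.2986 = 7.113.
n = 7.113² + 3 = 50.60 + 3 = 53.6.
Round up.

n = 54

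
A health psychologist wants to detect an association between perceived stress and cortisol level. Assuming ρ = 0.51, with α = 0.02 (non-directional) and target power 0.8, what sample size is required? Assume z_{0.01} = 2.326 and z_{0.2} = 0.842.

n = 35

Fisher's z: C = ½·ln((1+r)/(1−r)) = ½·ln(3.0816) = 0.5627.
n = ((z_{α/2} + z_β)/C)² + 3.
(2.326 + 0.842) / 0.5627 = 3.168 / 0.5627 = 5.630.
n = 5.630² + 3 = 31.70 + 3 = 34.7.
Round up.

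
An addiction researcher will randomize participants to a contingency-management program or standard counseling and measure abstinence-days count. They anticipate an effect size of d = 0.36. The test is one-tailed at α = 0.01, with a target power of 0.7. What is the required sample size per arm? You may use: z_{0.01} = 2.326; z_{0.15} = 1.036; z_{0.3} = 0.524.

For two independent groups with equal n: n = 2·((z_{α} + z_β) / d)².
z_{α} + z_β = 2.326 + 0.524 = 2.850.
n = 2 × (2.850 / 0.36)² = 2 × 7.917² = 2 × 62.67 = 125.3.
Round up to the next whole participant.

n = 126 per group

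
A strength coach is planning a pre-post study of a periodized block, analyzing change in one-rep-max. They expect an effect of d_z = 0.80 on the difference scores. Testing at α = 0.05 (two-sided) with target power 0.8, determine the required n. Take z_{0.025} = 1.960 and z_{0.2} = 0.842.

For a paired (one-sample on differences) test: n = ((z_{α/2} + z_β) / d)².
z_{α/2} + z_β = 1.960 + 0.842 = 2.802.
n = (2.802 / 0.80)² = 3.502² = 12.27.
Round up.

n = 13 pairs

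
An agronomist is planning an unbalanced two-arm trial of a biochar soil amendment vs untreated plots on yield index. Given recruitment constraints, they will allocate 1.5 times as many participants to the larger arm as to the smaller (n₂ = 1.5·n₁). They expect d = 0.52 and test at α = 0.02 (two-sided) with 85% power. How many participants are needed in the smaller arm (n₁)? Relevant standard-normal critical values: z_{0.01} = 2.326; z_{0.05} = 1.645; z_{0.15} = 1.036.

With allocation ratio k = n₂/n₁ = 1.5, Var(x̄₁−x̄₂) = σ²(1/n₁ + 1/(k·n₁)) = σ²·(k+1)/(k·n₁).
So n₁ = (1 + 1/k)·((z_{α/2} + z_β)/d)² = 1.667 × (3.362/0.52)².
n₁ = 1.667 × 41.80 = 69.7.
Round up: n₁ = 70, giving n₂ = 1.5 × 70 = 105.

n₁ = 70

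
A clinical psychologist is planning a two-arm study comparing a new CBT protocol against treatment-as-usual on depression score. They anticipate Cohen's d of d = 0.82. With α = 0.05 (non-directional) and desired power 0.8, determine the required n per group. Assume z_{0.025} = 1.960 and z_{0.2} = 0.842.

For two independent groups with equal n: n = 2·((z_{α/2} + z_β) / d)².
z_{α/2} + z_β = 1.960 + 0.842 = 2.802.
n = 2 × (2.802 / 0.82)² = 2 × 3.417² = 2 × 11.68 = 23.4.
Round up to the next whole participant.

n = 24 per group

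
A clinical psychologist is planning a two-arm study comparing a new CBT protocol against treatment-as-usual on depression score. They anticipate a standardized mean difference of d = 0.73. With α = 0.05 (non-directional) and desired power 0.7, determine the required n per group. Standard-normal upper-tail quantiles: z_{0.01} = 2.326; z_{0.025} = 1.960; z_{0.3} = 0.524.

For two independent groups with equal n: n = 2·((z_{α/2} + z_β) / d)².
z_{α/2} + z_β = 1.960 + 0.524 = 2.484.
n = 2 × (2.484 / 0.73)² = 2 × 3.403² = 2 × 11.58 = 23.2.
Round up to the next whole participant.

n = 24 per group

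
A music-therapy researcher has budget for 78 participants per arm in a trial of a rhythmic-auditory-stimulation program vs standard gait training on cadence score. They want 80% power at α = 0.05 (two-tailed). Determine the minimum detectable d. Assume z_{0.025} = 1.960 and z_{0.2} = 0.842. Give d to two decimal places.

d_min ≈ 0.45

For two independent groups of n = 78 each: d_min = (z_{α/2} + z_β)·√(2/n).
z-sum = 1.960 + 0.842 = 2.802.
d_min = 2.802 × √(2/78) = 2.802 × 0.1601 = 0.449.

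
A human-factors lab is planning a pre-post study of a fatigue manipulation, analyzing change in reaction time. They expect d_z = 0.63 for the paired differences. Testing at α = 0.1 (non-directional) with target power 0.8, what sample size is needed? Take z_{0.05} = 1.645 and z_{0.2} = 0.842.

For a paired (one-sample on differences) test: n = ((z_{α/2} + z_β) / d)².
z_{α/2} + z_β = 1.645 + 0.842 = 2.487.
n = (2.487 / 0.63)² = 3.948² = 15.58.
Round up.

n = 16 pairs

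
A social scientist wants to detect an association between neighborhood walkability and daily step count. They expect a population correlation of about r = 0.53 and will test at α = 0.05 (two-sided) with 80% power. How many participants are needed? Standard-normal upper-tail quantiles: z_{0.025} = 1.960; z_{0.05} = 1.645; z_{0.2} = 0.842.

Fisher's z: C = ½·ln((1+r)/(1−r)) = ½·ln(3.2553) = 0.5901.
n = ((z_{α/2} + z_β)/C)² + 3.
(1.960 + 0.842) / 0.5901 = 2.802 / 0.5901 = 4.748.
n = 4.748² + 3 = 22.55 + 3 = 25.5.
Round up.

n = 26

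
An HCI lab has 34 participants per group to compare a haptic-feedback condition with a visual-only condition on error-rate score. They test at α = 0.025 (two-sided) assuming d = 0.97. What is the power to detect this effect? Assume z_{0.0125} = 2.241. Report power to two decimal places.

For two equal groups, power = Φ(d·√(n/2) − z_{α/2}).
d·√(n/2) = 0.97 × √(34/2) = 0.97 × 4.123 = 3.999.
z_β = 3.999 − 2.241 = 1.758.
Power = Φ(1.758) = 0.961.

power ≈ 0.96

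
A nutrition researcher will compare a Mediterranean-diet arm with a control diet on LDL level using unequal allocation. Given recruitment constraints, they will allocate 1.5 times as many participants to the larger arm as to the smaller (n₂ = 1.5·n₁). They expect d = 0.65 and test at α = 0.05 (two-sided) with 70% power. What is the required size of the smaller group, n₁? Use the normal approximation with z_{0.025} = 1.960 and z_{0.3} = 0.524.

n₁ = 25

With allocation ratio k = n₂/n₁ = 1.5, Var(x̄₁−x̄₂) = σ²(1/n₁ + 1/(k·n₁)) = σ²·(k+1)/(k·n₁).
So n₁ = (1 + 1/k)·((z_{α/2} + z_β)/d)² = 1.667 × (2.484/0.65)².
n₁ = 1.667 × 14.60 = 24.3.
Round up: n₁ = 25, giving n₂ = ⌈1.5 × 25⌉ = ⌈37.5⌉ = 38.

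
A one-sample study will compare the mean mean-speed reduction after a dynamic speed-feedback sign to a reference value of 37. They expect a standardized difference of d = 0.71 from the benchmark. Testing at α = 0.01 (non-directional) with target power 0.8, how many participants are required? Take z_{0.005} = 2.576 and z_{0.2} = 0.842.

n = 24

For a one-sample test: n = ((z_{α/2} + z_β) / d)².
z_{α/2} + z_β = 2.576 + 0.842 = 3.418.
n = (3.418 / 0.71)² = 4.814² = 23.18.
Round up.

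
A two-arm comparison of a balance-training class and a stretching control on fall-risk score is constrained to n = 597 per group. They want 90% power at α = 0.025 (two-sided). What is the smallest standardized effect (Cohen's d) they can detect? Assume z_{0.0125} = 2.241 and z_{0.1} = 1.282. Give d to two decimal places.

d_min ≈ 0.20

For two independent groups of n = 597 each: d_min = (z_{α/2} + z_β)·√(2/n).
z-sum = 2.241 + 1.282 = 3.523.
d_min = 3.523 × √(2/597) = 3.523 × 0.0579 = 0.204.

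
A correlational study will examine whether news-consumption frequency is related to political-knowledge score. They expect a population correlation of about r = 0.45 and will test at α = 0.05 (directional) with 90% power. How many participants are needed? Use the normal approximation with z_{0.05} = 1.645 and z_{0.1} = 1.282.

Fisher's z: C = ½·ln((1+r)/(1−r)) = ½·ln(2.6364) = 0.4847.
n = ((z_{α} + z_β)/C)² + 3.
(1.645 + 1.282) / 0.4847 = 2.927 / 0.4847 = 6.039.
n = 6.039² + 3 = 36.47 + 3 = 39.5.
Round up.

n = 40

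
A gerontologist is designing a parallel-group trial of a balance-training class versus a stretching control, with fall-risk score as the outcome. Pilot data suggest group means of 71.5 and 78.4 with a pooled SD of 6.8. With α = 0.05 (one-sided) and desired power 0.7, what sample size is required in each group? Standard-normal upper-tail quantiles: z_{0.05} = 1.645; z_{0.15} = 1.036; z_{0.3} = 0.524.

Cohen's d = |M₁ − M₂| / SD_pooled = |71.5 − 78.4| / 6.8 = 6.9 / 6.8 = 1.015.
For two independent groups with equal n: n = 2·((z_{α} + z_β) / d)².
z_{α} + z_β = 1.645 + 0.524 = 2.169.
n = 2 × (2.169 / 1.015)² = 2 × 2.137² = 2 × 4.57 = 9.1.
Round up to the next whole participant.

n = 10 per group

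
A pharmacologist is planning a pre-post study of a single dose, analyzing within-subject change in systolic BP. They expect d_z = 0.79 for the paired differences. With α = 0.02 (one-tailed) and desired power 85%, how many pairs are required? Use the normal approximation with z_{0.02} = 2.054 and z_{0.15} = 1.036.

n = 16 pairs

For a paired (one-sample on differences) test: n = ((z_{α} + z_β) / d)².
z_{α} + z_β = 2.054 + 1.036 = 3.090.
n = (3.090 / 0.79)² = 3.911² = 15.30.
Round up.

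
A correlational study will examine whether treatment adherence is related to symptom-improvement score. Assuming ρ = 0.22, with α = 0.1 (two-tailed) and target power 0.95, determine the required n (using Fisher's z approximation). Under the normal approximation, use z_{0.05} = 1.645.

n = 220

Fisher's z: C = ½·ln((1+r)/(1−r)) = ½·ln(1.5641) = 0.2237.
n = ((z_{α/2} + z_β)/C)² + 3.
(1.645 + 1.645) / 0.2237 = 3.290 / 0.2237 = 14.707.
n = 14.707² + 3 = 216.30 + 3 = 219.3.
Round up.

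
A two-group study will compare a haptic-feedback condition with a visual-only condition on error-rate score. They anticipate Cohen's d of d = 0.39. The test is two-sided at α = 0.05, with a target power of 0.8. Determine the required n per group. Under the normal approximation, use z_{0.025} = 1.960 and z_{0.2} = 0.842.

n = 104 per group

For two independent groups with equal n: n = 2·((z_{α/2} + z_β) / d)².
z_{α/2} + z_β = 1.960 + 0.842 = 2.802.
n = 2 × (2.802 / 0.39)² = 2 × 7.185² = 2 × 51.62 = 103.2.
Round up to the next whole participant.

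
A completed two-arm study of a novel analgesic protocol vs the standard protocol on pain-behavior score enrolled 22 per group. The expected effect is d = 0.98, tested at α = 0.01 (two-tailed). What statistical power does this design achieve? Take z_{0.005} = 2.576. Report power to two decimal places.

For two equal groups, power = Φ(d·√(n/2) − z_{α/2}).
d·√(n/2) = 0.98 × √(22/2) = 0.98 × 3.317 = 3.250.
z_β = 3.250 − 2.576 = 0.674.
Power = Φ(0.674) = 0.750.

power ≈ 0.75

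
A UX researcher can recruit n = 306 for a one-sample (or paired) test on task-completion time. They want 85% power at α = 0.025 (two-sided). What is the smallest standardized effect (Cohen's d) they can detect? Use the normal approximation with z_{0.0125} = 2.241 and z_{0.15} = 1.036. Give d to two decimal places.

For a single sample (or paired design) of n = 306: d_min = (z_{α/2} + z_β)/√n.
z-sum = 2.241 + 1.036 = 3.277.
d_min = 3.277 / √306 = 3.277 / 17.493 = 0.187.

d_min ≈ 0.19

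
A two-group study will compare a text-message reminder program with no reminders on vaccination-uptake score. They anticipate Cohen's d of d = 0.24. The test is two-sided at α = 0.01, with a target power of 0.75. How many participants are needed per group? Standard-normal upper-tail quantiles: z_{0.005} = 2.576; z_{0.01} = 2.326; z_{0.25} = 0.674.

For two independent groups with equal n: n = 2·((z_{α/2} + z_β) / d)².
z_{α/2} + z_β = 2.576 + 0.674 = 3.250.
n = 2 × (3.250 / 0.24)² = 2 × 13.542² = 2 × 183.38 = 366.8.
Round up to the next whole participant.

n = 367 per group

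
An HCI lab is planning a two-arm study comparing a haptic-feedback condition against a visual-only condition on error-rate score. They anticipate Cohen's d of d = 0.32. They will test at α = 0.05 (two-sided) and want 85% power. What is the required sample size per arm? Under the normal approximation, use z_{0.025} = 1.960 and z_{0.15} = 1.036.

For two independent groups with equal n: n = 2·((z_{α/2} + z_β) / d)².
z_{α/2} + z_β = 1.960 + 1.036 = 2.996.
n = 2 × (2.996 / 0.32)² = 2 × 9.362² = 2 × 87.66 = 175.3.
Round up to the next whole participant.

n = 176 per group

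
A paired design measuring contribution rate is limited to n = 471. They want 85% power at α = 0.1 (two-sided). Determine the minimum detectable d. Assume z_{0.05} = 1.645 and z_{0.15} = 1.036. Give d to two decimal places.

d_min ≈ 0.12

For a single sample (or paired design) of n = 471: d_min = (z_{α/2} + z_β)/√n.
z-sum = 1.645 + 1.036 = 2.681.
d_min = 2.681 / √471 = 2.681 / 21.703 = 0.124.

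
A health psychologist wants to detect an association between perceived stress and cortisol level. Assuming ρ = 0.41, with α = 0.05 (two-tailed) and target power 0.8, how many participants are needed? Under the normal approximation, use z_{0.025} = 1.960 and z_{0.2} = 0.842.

Fisher's z: C = ½·ln((1+r)/(1−r)) = ½·ln(2.3898) = 0.4356.
n = ((z_{α/2} + z_β)/C)² + 3.
(1.960 + 0.842) / 0.4356 = 2.802 / 0.4356 = 6.433.
n = 6.433² + 3 = 41.38 + 3 = 44.4.
Round up.

n = 45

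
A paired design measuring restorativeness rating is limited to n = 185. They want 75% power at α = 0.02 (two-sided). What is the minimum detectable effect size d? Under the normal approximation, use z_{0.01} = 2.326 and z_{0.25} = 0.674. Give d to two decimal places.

d_min ≈ 0.22

For a single sample (or paired design) of n = 185: d_min = (z_{α/2} + z_β)/√n.
z-sum = 2.326 + 0.674 = 3.000.
d_min = 3.000 / √185 = 3.000 / 13.601 = 0.221.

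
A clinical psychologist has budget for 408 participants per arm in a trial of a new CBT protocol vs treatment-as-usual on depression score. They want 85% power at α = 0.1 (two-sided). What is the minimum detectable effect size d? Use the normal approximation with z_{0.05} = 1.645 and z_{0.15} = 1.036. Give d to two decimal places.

For two independent groups of n = 408 each: d_min = (z_{α/2} + z_β)·√(2/n).
z-sum = 1.645 + 1.036 = 2.681.
d_min = 2.681 × √(2/408) = 2.681 × 0.0700 = 0.188.

d_min ≈ 0.19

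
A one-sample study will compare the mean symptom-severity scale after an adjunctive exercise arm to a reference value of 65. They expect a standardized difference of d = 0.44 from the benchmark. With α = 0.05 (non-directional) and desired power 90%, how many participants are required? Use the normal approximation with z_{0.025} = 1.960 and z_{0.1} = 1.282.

For a one-sample test: n = ((z_{α/2} + z_β) / d)².
z_{α/2} + z_β = 1.960 + 1.282 = 3.242.
n = (3.242 / 0.44)² = 7.368² = 54.29.
Round up.

n = 55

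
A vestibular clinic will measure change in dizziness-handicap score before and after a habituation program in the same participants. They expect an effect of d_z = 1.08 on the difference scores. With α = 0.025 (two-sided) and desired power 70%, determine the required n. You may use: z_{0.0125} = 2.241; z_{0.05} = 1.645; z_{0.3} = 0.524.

n = 7 pairs

For a paired (one-sample on differences) test: n = ((z_{α/2} + z_β) / d)².
z_{α/2} + z_β = 2.241 + 0.524 = 2.765.
n = (2.765 / 1.08)² = 2.560² = 6.55.
Round up.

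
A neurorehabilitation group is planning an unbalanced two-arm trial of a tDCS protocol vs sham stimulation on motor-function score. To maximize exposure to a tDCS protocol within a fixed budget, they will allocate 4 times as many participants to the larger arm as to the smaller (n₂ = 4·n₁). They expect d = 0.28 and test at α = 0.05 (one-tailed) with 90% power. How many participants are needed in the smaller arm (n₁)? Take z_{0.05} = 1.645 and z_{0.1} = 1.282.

With allocation ratio k = n₂/n₁ = 4, Var(x̄₁−x̄₂) = σ²(1/n₁ + 1/(k·n₁)) = σ²·(k+1)/(k·n₁).
So n₁ = (1 + 1/k)·((z_{α} + z_β)/d)² = 1.250 × (2.927/0.28)².
n₁ = 1.250 × 109.28 = 136.6.
Round up: n₁ = 137, giving n₂ = 4 × 137 = 548.

n₁ = 137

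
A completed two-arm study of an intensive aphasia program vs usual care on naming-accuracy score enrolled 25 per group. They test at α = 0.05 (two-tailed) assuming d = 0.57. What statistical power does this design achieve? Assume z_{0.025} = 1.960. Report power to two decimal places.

For two equal groups, power = Φ(d·√(n/2) − z_{α/2}).
d·√(n/2) = 0.57 × √(25/2) = 0.57 × 3.536 = 2.015.
z_β = 2.015 − 1.960 = 0.055.
Power = Φ(0.055) = 0.522.

power ≈ 0.52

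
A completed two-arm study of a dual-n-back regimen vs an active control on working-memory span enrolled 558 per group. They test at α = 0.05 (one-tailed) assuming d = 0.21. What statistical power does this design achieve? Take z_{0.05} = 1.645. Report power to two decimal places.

For two equal groups, power = Φ(d·√(n/2) − z_{α}).
d·√(n/2) = 0.21 × √(558/2) = 0.21 × 16.703 = 3.508.
z_β = 3.508 − 1.645 = 1.863.
Power = Φ(1.863) = 0.969.

power ≈ 0.97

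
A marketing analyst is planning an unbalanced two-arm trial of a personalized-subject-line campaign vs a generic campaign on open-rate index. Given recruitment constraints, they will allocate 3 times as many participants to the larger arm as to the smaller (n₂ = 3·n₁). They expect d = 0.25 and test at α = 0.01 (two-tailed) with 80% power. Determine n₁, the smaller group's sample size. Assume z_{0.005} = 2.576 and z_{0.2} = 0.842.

n₁ = 250

With allocation ratio k = n₂/n₁ = 3, Var(x̄₁−x̄₂) = σ²(1/n₁ + 1/(k·n₁)) = σ²·(k+1)/(k·n₁).
So n₁ = (1 + 1/k)·((z_{α/2} + z_β)/d)² = 1.333 × (3.418/0.25)².
n₁ = 1.333 × 186.92 = 249.2.
Round up: n₁ = 250, giving n₂ = 3 × 250 = 750.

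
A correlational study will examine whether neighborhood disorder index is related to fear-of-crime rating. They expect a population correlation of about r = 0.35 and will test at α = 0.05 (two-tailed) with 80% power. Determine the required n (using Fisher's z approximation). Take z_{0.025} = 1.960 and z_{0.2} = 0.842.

Fisher's z: C = ½·ln((1+r)/(1−r)) = ½·ln(2.0769) = 0.3654.
n = ((z_{α/2} + z_β)/C)² + 3.
(1.960 + 0.842) / 0.3654 = 2.802 / 0.3654 = 7.668.
n = 7.668² + 3 = 58.80 + 3 = 61.8.
Round up.

n = 62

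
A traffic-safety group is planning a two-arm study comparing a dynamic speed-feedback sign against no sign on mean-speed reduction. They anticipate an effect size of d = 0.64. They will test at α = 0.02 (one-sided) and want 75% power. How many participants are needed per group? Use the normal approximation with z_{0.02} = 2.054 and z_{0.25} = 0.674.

For two independent groups with equal n: n = 2·((z_{α} + z_β) / d)².
z_{α} + z_β = 2.054 + 0.674 = 2.728.
n = 2 × (2.728 / 0.64)² = 2 × 4.263² = 2 × 18.17 = 36.3.
Round up to the next whole participant.

n = 37 per group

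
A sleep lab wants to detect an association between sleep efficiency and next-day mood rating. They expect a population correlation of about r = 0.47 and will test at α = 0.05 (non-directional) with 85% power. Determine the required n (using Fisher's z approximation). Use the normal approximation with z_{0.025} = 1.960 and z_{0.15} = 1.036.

n = 38

Fisher's z: C = ½·ln((1+r)/(1−r)) = ½·ln(2.7736) = 0.5101.
n = ((z_{α/2} + z_β)/C)² + 3.
(1.960 + 1.036) / 0.5101 = 2.996 / 0.5101 = 5.873.
n = 5.873² + 3 = 34.50 + 3 = 37.5.
Round up.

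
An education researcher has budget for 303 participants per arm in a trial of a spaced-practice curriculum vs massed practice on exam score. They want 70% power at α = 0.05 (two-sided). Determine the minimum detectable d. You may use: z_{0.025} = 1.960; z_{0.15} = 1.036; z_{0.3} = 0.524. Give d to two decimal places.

d_min ≈ 0.20

For two independent groups of n = 303 each: d_min = (z_{α/2} + z_β)·√(2/n).
z-sum = 1.960 + 0.524 = 2.484.
d_min = 2.484 × √(2/303) = 2.484 × 0.0812 = 0.202.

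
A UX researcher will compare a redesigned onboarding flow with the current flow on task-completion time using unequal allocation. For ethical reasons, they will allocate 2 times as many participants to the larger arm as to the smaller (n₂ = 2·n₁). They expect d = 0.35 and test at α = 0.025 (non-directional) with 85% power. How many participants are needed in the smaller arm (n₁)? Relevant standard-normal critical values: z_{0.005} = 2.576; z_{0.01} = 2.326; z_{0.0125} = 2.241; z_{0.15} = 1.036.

n₁ = 132

With allocation ratio k = n₂/n₁ = 2, Var(x̄₁−x̄₂) = σ²(1/n₁ + 1/(k·n₁)) = σ²·(k+1)/(k·n₁).
So n₁ = (1 + 1/k)·((z_{α/2} + z_β)/d)² = 1.500 × (3.277/0.35)².
n₁ = 1.500 × 87.66 = 131.5.
Round up: n₁ = 132, giving n₂ = 2 × 132 = 264.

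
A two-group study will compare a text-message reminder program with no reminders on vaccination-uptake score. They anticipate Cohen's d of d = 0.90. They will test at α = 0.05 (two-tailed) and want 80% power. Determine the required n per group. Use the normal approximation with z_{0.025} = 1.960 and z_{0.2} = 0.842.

n = 20 per group

For two independent groups with equal n: n = 2·((z_{α/2} + z_β) / d)².
z_{α/2} + z_β = 1.960 + 0.842 = 2.802.
n = 2 × (2.802 / 0.90)² = 2 × 3.113² = 2 × 9.69 = 19.4.
Round up to the next whole participant.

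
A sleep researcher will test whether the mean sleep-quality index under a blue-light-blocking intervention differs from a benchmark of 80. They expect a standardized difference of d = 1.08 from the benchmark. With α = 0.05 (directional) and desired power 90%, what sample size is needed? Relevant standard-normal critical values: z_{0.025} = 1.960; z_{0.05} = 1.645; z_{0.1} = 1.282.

For a one-sample test: n = ((z_{α} + z_β) / d)².
z_{α} + z_β = 1.645 + 1.282 = 2.927.
n = (2.927 / 1.08)² = 2.710² = 7.35.
Round up.

n = 8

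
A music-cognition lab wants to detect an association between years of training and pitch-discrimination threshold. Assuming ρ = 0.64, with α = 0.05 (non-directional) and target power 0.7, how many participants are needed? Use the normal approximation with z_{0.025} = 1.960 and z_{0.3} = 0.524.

Fisher's z: C = ½·ln((1+r)/(1−r)) = ½·ln(4.5556) = 0.7582.
n = ((z_{α/2} + z_β)/C)² + 3.
(1.960 + 0.524) / 0.7582 = 2.484 / 0.7582 = 3.276.
n = 3.276² + 3 = 10.73 + 3 = 13.7.
Round up.

n = 14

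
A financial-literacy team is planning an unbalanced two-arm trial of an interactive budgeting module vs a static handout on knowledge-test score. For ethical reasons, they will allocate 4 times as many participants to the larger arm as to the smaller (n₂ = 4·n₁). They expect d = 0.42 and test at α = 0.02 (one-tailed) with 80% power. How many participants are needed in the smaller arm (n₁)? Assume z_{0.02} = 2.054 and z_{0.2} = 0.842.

With allocation ratio k = n₂/n₁ = 4, Var(x̄₁−x̄₂) = σ²(1/n₁ + 1/(k·n₁)) = σ²·(k+1)/(k·n₁).
So n₁ = (1 + 1/k)·((z_{α} + z_β)/d)² = 1.250 × (2.896/0.42)².
n₁ = 1.250 × 47.54 = 59.4.
Round up: n₁ = 60, giving n₂ = 4 × 60 = 240.

n₁ = 60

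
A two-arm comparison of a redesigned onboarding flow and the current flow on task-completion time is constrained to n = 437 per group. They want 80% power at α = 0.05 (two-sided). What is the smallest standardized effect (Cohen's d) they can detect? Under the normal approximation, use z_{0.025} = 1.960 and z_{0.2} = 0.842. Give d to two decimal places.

For two independent groups of n = 437 each: d_min = (z_{α/2} + z_β)·√(2/n).
z-sum = 1.960 + 0.842 = 2.802.
d_min = 2.802 × √(2/437) = 2.802 × 0.0677 = 0.190.

d_min ≈ 0.19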